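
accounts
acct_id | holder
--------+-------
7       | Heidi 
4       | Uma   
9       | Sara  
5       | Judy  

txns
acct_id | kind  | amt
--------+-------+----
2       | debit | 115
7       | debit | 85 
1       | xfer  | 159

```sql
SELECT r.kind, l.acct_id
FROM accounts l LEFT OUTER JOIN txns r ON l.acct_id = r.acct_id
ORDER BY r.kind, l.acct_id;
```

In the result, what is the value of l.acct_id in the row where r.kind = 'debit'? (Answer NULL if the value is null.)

LEFT JOIN keeps every row from `accounts`; unmatched rows get NULL for `txns`'s columns.
Matching on l.acct_id = r.acct_id.
- l (acct_id=7) pairs with 1 row(s) of r.
- l (acct_id=4) has no partner → padded with NULL.
- l (acct_id=9) has no partner → padded with NULL.
- l (acct_id=5) has no partner → padded with NULL.

7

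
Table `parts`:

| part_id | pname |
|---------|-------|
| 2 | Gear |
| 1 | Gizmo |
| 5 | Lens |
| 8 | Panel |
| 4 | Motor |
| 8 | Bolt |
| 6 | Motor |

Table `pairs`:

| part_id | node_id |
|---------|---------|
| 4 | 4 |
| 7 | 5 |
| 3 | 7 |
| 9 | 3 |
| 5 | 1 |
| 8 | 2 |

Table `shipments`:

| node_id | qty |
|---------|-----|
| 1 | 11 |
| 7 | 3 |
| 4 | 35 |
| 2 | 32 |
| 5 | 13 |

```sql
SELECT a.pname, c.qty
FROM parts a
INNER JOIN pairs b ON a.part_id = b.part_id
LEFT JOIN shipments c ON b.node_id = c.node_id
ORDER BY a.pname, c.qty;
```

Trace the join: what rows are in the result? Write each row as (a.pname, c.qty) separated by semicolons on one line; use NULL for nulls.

Evaluate left to right. First `parts a INNER JOIN pairs b` on part_id: 4 row(s).
Then LEFT JOIN `shipments c` on node_id: each of those 4 rows is kept; rows whose b.node_id has no match in c get NULL for c's columns.

(Bolt, 32); (Lens, 11); (Motor, 35); (Panel, 32)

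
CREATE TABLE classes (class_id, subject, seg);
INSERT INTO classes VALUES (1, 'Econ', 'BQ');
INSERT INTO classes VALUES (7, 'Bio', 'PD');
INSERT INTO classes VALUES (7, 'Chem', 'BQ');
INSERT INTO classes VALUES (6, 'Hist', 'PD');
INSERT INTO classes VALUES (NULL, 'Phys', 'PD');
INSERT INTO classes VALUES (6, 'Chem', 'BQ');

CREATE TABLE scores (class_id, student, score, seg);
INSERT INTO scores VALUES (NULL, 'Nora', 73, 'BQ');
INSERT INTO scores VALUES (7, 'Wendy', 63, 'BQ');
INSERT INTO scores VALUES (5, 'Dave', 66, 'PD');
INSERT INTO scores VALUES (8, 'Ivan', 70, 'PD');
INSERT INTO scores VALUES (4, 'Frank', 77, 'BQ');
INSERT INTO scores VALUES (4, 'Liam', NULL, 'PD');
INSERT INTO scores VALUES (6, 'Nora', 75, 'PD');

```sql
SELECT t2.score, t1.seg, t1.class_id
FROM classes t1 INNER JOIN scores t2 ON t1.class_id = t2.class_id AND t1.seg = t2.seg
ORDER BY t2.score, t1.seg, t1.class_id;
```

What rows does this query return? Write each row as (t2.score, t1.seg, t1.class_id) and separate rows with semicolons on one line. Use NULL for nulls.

INNER JOIN keeps only pairs where the ON condition holds.
Matching on t1.class_id = t2.class_id AND t1.seg = t2.seg. A NULL in a compared column never satisfies the condition.
Matched pairs: 2.

(63, BQ, 7); (75, PD, 6)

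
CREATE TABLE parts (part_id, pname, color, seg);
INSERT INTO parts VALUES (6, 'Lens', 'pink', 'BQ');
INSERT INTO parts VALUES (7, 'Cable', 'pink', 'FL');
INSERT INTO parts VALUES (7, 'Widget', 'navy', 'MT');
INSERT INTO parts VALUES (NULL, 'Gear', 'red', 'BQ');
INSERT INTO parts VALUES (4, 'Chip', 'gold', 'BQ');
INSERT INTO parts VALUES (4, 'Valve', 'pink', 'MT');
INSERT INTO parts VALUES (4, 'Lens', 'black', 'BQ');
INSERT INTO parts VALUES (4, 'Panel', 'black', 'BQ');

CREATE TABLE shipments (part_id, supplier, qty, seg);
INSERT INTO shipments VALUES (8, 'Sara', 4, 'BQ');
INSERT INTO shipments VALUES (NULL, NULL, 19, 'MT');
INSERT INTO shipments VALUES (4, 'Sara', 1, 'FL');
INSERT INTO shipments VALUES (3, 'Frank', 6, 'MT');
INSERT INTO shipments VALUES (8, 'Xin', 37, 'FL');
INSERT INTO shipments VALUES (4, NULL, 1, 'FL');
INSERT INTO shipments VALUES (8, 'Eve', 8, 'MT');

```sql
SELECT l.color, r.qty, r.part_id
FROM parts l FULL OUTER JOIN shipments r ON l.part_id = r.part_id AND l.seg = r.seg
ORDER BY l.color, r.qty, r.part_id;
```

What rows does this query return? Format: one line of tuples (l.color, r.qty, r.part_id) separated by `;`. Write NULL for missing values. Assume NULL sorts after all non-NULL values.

(black, NULL, NULL); (black, NULL, NULL); (gold, NULL, NULL); (navy, NULL, NULL); (pink, NULL, NULL); (pink, NULL, NULL); (pink, NULL, NULL); (red, NULL, NULL); (NULL, 1, 4); (NULL, 1, 4); (NULL, 4, 8); (NULL, 6, 3); (NULL, 8, 8); (NULL, 19, NULL); (NULL, 37, 8)

FULL OUTER JOIN keeps every row from both sides; unmatched rows get NULL for the other side's columns.
Matching on l.part_id = r.part_id AND l.seg = r.seg. A NULL in a compared column never satisfies the condition.
- l (part_id=6, seg=BQ) has no partner → padded with NULL.
- l (part_id=7, seg=FL) has no partner → padded with NULL.
- l (part_id=7, seg=MT) has no partner → padded with NULL.
- l (part_id=NULL, seg=BQ) has no partner → padded with NULL.
- l (part_id=4, seg=BQ) has no partner → padded with NULL.
- l (part_id=4, seg=MT) has no partner → padded with NULL.
- l (part_id=4, seg=BQ) has no partner → padded with NULL.
- l (part_id=4, seg=BQ) has no partner → padded with NULL.
- 7 r row(s) had no l match → kept, l columns NULL.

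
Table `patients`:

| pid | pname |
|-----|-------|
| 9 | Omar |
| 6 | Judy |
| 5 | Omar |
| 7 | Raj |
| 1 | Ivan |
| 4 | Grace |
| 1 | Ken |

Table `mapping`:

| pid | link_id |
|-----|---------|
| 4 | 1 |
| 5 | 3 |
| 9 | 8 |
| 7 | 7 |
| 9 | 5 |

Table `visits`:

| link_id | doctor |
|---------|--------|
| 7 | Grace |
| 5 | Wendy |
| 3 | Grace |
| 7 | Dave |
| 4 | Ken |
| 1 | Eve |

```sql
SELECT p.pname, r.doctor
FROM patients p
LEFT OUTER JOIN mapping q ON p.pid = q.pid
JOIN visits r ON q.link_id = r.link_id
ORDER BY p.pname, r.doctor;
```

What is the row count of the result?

5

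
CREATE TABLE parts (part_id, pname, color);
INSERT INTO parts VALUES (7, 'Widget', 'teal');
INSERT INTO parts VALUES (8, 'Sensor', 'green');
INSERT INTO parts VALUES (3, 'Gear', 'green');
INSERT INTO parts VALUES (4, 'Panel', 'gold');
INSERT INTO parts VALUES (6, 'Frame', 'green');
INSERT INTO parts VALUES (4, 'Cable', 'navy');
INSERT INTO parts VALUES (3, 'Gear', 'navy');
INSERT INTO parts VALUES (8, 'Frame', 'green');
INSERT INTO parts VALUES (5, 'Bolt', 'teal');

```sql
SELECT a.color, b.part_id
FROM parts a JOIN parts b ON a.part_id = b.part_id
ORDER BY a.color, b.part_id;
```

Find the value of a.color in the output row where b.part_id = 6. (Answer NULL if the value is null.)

green

INNER JOIN keeps only pairs where the ON condition holds.
Matching on a.part_id = b.part_id.
- a (part_id=7) pairs with 1 row(s) of b.
- a (part_id=8) pairs with 2 row(s) of b.
- a (part_id=3) pairs with 2 row(s) of b.
- a (part_id=4) pairs with 2 row(s) of b.
- a (part_id=6) pairs with 1 row(s) of b.
- a (part_id=4) pairs with 2 row(s) of b.
- a (part_id=3) pairs with 2 row(s) of b.
- a (part_id=8) pairs with 2 row(s) of b.
- a (part_id=5) pairs with 1 row(s) of b.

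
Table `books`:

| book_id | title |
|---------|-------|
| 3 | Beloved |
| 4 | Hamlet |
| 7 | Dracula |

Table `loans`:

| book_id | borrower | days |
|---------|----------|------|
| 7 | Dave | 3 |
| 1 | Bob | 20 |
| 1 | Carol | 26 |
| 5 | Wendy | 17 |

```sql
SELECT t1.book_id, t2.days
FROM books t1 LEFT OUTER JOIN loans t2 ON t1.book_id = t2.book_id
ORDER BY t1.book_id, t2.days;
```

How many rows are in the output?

LEFT JOIN keeps every row from `books`; unmatched rows get NULL for `loans`'s columns.
Matching on t1.book_id = t2.book_id.
- t1 row (book_id=3): no match → kept, t2 columns NULL.
- t1 row (book_id=4): no match → kept, t2 columns NULL.
- t1 row (book_id=7): matches 1 t2 row(s) → 1 output row(s).
Total: 1 matched + 2 padded = 3 rows.

3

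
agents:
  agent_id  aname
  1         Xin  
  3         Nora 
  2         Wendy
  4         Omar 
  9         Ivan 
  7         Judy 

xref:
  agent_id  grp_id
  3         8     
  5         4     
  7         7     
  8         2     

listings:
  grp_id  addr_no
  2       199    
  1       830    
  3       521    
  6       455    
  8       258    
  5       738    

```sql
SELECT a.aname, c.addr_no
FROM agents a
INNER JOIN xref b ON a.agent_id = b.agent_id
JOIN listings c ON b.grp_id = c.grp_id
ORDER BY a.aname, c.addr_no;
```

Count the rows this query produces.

1

Step 1 — a INNER JOIN b on agent_id → 2 row(s).
Then INNER JOIN `listings c` on grp_id: keep only rows whose b.grp_id appears in c.
Result: 1 row(s).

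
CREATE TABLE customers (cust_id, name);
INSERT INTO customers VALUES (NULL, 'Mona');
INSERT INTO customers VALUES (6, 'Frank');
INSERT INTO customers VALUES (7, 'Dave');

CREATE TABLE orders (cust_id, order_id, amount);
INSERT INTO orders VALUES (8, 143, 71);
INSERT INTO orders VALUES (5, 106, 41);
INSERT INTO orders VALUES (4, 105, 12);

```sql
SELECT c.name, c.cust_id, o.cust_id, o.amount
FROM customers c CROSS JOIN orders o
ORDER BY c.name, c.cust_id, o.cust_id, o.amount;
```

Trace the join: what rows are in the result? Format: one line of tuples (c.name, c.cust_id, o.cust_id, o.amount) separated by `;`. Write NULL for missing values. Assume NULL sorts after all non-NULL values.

CROSS JOIN pairs every row of `customers` with every row of `orders`: 3 × 3 = 9 rows.

(Dave, 7, 4, 12); (Dave, 7, 5, 41); (Dave, 7, 8, 71); (Frank, 6, 4, 12); (Frank, 6, 5, 41); (Frank, 6, 8, 71); (Mona, NULL, 4, 12); (Mona, NULL, 5, 41); (Mona, NULL, 8, 71)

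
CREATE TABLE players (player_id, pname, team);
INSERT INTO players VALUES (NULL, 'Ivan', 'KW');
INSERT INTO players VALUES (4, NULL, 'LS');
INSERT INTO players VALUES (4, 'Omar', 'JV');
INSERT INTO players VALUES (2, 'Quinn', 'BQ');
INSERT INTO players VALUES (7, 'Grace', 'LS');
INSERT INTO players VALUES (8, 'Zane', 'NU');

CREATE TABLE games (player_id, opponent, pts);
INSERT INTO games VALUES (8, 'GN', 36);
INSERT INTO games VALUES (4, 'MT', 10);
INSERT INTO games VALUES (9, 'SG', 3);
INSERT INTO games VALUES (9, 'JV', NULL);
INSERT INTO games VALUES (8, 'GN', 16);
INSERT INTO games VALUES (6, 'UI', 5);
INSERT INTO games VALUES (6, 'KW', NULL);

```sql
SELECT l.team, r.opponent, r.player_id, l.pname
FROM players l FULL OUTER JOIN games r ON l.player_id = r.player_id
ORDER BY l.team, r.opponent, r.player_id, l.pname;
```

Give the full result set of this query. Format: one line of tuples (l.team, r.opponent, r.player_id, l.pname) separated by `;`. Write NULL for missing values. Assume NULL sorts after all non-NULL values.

FULL OUTER JOIN keeps every row from both sides; unmatched rows get NULL for the other side's columns.
Matching on l.player_id = r.player_id. A NULL in a compared column never satisfies the condition.
Matched pairs: 4; unmatched l rows kept: 3; unmatched r rows kept: 4.

(BQ, NULL, NULL, Quinn); (JV, MT, 4, Omar); (KW, NULL, NULL, Ivan); (LS, MT, 4, NULL); (LS, NULL, NULL, Grace); (NU, GN, 8, Zane); (NU, GN, 8, Zane); (NULL, JV, 9, NULL); (NULL, KW, 6, NULL); (NULL, SG, 9, NULL); (NULL, UI, 6, NULL)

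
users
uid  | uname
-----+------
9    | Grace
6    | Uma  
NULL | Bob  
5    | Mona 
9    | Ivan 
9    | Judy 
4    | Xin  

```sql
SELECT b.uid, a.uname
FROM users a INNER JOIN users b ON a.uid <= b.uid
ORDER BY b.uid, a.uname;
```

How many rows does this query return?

INNER JOIN keeps only pairs where the ON condition holds.
Matching on a.uid <= b.uid. A NULL in a compared column never satisfies the condition.
- a (uid=9) pairs with 3 row(s) of b.
- a (uid=6) pairs with 4 row(s) of b.
- a (uid=NULL) has no partner → excluded.
- a (uid=5) pairs with 5 row(s) of b.
- a (uid=9) pairs with 3 row(s) of b.
- a (uid=9) pairs with 3 row(s) of b.
- a (uid=4) pairs with 6 row(s) of b.
Total: 24 rows.

24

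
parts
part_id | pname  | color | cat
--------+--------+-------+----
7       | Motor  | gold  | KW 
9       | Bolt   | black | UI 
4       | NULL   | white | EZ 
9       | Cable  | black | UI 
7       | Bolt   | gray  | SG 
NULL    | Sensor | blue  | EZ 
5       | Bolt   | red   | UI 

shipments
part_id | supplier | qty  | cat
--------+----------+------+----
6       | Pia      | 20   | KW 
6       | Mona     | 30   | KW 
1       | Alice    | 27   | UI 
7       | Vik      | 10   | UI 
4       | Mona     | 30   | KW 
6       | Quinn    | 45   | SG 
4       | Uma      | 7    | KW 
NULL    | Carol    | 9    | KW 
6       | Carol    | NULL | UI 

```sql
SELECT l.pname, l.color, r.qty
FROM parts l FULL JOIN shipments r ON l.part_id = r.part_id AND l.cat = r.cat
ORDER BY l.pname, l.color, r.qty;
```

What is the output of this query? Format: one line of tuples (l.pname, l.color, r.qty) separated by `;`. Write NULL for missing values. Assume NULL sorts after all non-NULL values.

(Bolt, black, NULL); (Bolt, gray, NULL); (Bolt, red, NULL); (Cable, black, NULL); (Motor, gold, NULL); (Sensor, blue, NULL); (NULL, white, NULL); (NULL, NULL, 7); (NULL, NULL, 9); (NULL, NULL, 10); (NULL, NULL, 20); (NULL, NULL, 27); (NULL, NULL, 30); (NULL, NULL, 30); (NULL, NULL, 45); (NULL, NULL, NULL)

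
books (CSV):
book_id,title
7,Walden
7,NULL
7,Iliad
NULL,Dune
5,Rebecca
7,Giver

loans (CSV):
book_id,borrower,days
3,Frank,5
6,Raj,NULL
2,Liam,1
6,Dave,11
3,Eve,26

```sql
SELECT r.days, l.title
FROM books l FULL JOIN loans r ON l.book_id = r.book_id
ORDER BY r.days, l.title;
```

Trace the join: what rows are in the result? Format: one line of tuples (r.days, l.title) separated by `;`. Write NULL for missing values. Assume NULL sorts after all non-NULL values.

(1, NULL); (5, NULL); (11, NULL); (26, NULL); (NULL, Dune); (NULL, Giver); (NULL, Iliad); (NULL, Rebecca); (NULL, Walden); (NULL, NULL); (NULL, NULL)

FULL OUTER JOIN keeps every row from both sides; unmatched rows get NULL for the other side's columns.
Matching on l.book_id = r.book_id. A NULL in a compared column never satisfies the condition.
- book_id=7: no r row matches, row kept with r columns NULL.
- book_id=7: no r row matches, row kept with r columns NULL.
- book_id=7: no r row matches, row kept with r columns NULL.
- book_id=NULL: no r row matches, row kept with r columns NULL.
- book_id=5: no r row matches, row kept with r columns NULL.
- book_id=7: no r row matches, row kept with r columns NULL.
- 5 row(s) from r found no l partner → padded with NULL.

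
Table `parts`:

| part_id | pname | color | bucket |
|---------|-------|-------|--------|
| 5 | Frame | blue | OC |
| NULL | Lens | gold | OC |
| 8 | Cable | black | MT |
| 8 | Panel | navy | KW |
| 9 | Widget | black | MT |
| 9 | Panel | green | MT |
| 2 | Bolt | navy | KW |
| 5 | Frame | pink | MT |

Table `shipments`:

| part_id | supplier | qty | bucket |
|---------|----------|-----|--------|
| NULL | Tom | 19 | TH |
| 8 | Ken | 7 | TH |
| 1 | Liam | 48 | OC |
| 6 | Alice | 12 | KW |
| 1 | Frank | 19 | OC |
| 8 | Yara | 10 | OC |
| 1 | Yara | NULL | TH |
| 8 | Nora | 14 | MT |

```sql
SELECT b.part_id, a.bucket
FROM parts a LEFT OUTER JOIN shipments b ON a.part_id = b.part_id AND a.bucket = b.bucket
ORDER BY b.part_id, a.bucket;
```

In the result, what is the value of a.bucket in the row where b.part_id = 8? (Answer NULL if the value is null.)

MT

LEFT JOIN keeps every row from `parts`; unmatched rows get NULL for `shipments`'s columns.
Matching on a.part_id = b.part_id AND a.bucket = b.bucket. A NULL in a compared column never satisfies the condition.
- part_id=5, bucket=OC: no b row matches, row kept with b columns NULL.
- part_id=NULL, bucket=OC: no b row matches, row kept with b columns NULL.
- part_id=8, bucket=MT: 1 matching b row(s), so 1 row(s) emitted.
- part_id=8, bucket=KW: no b row matches, row kept with b columns NULL.
- part_id=9, bucket=MT: no b row matches, row kept with b columns NULL.
- part_id=9, bucket=MT: no b row matches, row kept with b columns NULL.
- part_id=2, bucket=KW: no b row matches, row kept with b columns NULL.
- part_id=5, bucket=MT: no b row matches, row kept with b columns NULL.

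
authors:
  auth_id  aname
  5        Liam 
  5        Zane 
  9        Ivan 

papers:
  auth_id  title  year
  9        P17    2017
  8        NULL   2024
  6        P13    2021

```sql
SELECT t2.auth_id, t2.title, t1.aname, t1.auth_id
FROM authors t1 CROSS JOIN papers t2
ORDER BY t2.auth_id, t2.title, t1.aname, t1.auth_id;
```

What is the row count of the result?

CROSS JOIN pairs every row of `authors` with every row of `papers`: 3 × 3 = 9 rows.

9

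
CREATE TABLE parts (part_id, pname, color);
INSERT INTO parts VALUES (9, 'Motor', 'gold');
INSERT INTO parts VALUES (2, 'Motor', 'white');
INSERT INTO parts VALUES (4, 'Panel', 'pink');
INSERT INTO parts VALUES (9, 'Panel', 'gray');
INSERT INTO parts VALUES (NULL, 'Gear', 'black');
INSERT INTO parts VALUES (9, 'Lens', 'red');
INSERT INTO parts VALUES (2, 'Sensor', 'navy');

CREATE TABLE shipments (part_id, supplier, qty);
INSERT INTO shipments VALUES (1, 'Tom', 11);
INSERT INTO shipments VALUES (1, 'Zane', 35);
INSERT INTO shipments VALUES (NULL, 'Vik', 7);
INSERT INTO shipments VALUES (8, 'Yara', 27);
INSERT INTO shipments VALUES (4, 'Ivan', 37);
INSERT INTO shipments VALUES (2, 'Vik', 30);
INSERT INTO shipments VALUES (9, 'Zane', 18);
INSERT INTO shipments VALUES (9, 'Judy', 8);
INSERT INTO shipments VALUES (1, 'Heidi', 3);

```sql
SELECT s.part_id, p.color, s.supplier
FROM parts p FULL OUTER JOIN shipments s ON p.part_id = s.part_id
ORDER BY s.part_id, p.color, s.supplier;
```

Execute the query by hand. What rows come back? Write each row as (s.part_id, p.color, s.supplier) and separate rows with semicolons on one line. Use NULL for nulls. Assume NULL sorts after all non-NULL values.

(1, NULL, Heidi); (1, NULL, Tom); (1, NULL, Zane); (2, navy, Vik); (2, white, Vik); (4, pink, Ivan); (8, NULL, Yara); (9, gold, Judy); (9, gold, Zane); (9, gray, Judy); (9, gray, Zane); (9, red, Judy); (9, red, Zane); (NULL, black, NULL); (NULL, NULL, Vik)

FULL OUTER JOIN keeps every row from both sides; unmatched rows get NULL for the other side's columns.
Matching on p.part_id = s.part_id. A NULL in a compared column never satisfies the condition.
Matched pairs: 9; unmatched p rows kept: 1; unmatched s rows kept: 5.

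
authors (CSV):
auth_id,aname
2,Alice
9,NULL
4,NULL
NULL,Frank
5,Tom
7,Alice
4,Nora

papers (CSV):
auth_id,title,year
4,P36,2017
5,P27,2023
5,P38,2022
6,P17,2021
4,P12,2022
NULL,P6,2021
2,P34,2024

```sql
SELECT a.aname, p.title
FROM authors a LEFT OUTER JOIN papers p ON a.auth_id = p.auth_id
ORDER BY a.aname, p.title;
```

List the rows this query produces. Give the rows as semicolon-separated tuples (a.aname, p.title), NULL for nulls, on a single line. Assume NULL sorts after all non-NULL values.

LEFT JOIN keeps every row from `authors`; unmatched rows get NULL for `papers`'s columns.
Matching on a.auth_id = p.auth_id. A NULL in a compared column never satisfies the condition.
Matched pairs: 7; unmatched a rows kept: 3.

(Alice, P34); (Alice, NULL); (Frank, NULL); (Nora, P12); (Nora, P36); (Tom, P27); (Tom, P38); (NULL, P12); (NULL, P36); (NULL, NULL)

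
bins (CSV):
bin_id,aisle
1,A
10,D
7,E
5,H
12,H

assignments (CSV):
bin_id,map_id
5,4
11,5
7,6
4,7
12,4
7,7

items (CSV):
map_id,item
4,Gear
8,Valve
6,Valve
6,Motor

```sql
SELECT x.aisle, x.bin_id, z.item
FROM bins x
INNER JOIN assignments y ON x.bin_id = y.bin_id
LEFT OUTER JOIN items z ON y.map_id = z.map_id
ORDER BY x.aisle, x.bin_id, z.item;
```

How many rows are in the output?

Evaluate left to right. First `bins x INNER JOIN assignments y` on bin_id: 4 row(s).
Then LEFT JOIN `items z` on map_id: each of those 4 rows is kept; rows whose y.map_id has no match in z get NULL for z's columns.
Result: 5 row(s).

5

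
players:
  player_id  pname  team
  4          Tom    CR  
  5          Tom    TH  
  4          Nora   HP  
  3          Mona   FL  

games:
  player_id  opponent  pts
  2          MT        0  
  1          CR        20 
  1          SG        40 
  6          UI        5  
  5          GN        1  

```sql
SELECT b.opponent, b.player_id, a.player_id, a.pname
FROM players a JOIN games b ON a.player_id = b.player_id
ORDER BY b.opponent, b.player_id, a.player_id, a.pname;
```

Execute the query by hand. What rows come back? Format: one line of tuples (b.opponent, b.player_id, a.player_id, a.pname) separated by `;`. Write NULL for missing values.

INNER JOIN keeps only pairs where the ON condition holds.
Matching on a.player_id = b.player_id.
- a row (player_id=4): no match → dropped.
- a row (player_id=5): matches 1 b row(s) → 1 output row(s).
- a row (player_id=4): no match → dropped.
- a row (player_id=3): no match → dropped.
After projecting and ordering:
b.opponent | b.player_id | a.player_id | a.pname
GN | 5 | 5 | Tom

(GN, 5, 5, Tom)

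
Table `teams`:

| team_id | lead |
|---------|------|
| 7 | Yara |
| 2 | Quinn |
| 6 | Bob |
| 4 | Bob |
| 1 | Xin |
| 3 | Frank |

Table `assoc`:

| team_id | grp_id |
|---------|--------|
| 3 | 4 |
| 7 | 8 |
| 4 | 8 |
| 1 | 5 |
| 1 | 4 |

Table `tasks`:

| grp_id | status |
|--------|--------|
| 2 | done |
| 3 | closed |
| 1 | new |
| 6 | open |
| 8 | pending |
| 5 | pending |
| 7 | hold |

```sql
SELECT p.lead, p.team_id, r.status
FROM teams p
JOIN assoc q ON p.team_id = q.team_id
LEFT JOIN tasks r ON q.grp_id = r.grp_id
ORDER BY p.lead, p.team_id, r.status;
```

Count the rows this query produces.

5

Evaluate left to right. First `teams p INNER JOIN assoc q` on team_id: 5 row(s).
Then LEFT JOIN `tasks r` on grp_id: each of those 5 rows is kept; rows whose q.grp_id has no match in r get NULL for r's columns.
Result: 5 row(s).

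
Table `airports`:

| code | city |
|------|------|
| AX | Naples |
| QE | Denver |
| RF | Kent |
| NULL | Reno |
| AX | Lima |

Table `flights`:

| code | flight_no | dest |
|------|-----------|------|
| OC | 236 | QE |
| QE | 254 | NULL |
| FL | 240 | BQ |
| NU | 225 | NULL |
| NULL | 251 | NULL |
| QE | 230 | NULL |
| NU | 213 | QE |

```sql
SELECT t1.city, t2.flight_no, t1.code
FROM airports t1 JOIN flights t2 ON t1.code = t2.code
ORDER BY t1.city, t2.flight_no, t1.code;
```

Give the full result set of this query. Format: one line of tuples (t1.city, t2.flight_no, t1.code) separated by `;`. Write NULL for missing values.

INNER JOIN keeps only pairs where the ON condition holds.
Matching on t1.code = t2.code. A NULL in a compared column never satisfies the condition.
- code=AX: no matching t2 row, dropped.
- code=QE: 2 matching t2 row(s), so 2 row(s) emitted.
- code=RF: no matching t2 row, dropped.
- code=NULL: no matching t2 row, dropped.
- code=AX: no matching t2 row, dropped.
After projecting and ordering:
t1.city | t2.flight_no | t1.code
Denver | 230 | QE
Denver | 254 | QE

(Denver, 230, QE); (Denver, 254, QE)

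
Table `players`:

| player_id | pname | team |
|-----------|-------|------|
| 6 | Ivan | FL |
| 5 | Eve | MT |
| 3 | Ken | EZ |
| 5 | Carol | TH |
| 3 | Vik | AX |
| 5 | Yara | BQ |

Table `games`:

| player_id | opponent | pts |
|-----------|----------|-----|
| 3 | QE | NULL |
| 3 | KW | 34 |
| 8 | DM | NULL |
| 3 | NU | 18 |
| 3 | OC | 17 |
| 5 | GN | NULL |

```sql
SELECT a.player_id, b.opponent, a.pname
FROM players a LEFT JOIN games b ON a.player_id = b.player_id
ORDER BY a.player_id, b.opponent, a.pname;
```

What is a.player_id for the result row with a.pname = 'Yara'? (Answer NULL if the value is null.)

5

LEFT JOIN keeps every row from `players`; unmatched rows get NULL for `games`'s columns.
Matching on a.player_id = b.player_id.
- a (player_id=6) has no partner → padded with NULL.
- a (player_id=5) pairs with 1 row(s) of b.
- a (player_id=3) pairs with 4 row(s) of b.
- a (player_id=5) pairs with 1 row(s) of b.
- a (player_id=3) pairs with 4 row(s) of b.
- a (player_id=5) pairs with 1 row(s) of b.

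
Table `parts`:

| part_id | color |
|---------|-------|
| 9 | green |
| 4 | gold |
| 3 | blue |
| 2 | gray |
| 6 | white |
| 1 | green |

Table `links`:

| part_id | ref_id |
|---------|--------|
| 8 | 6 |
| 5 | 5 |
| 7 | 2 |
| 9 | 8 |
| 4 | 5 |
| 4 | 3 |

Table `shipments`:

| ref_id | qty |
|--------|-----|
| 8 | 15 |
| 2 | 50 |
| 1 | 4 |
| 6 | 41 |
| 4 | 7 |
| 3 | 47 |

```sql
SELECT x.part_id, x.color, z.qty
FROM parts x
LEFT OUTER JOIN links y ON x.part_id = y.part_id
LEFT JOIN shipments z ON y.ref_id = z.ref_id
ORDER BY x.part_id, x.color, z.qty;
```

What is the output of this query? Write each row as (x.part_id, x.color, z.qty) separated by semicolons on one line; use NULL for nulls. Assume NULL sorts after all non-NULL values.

Step 1 — x LEFT JOIN y on part_id → 7 row(s).
Then LEFT JOIN `shipments z` on ref_id: each of those 7 rows is kept; rows whose y.ref_id has no match in z get NULL for z's columns.

(1, green, NULL); (2, gray, NULL); (3, blue, NULL); (4, gold, 47); (4, gold, NULL); (6, white, NULL); (9, green, 15)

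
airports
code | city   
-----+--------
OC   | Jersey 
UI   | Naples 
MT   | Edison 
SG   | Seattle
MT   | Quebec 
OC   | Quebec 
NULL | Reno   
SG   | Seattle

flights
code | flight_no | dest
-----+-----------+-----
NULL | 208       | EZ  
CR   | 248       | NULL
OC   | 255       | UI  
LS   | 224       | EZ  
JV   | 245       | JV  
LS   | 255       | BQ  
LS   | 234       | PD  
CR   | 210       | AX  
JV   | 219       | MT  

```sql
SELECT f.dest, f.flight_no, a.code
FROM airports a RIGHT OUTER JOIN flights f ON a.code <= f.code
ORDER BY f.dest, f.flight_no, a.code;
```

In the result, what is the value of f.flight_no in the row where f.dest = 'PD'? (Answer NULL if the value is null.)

234

RIGHT JOIN keeps every row from `flights`; unmatched rows get NULL for `airports`'s columns.
Matching on a.code <= f.code. A NULL in a compared column never satisfies the condition.
- code=OC: 1 matching f row(s), so 1 row(s) emitted.
- code=UI: no matching f row.
- code=MT: 1 matching f row(s), so 1 row(s) emitted.
- code=SG: no matching f row.
- code=MT: 1 matching f row(s), so 1 row(s) emitted.
- code=OC: 1 matching f row(s), so 1 row(s) emitted.
- code=NULL: no matching f row.
- code=SG: no matching f row.
- 8 f row(s) had no a match → kept, a columns NULL.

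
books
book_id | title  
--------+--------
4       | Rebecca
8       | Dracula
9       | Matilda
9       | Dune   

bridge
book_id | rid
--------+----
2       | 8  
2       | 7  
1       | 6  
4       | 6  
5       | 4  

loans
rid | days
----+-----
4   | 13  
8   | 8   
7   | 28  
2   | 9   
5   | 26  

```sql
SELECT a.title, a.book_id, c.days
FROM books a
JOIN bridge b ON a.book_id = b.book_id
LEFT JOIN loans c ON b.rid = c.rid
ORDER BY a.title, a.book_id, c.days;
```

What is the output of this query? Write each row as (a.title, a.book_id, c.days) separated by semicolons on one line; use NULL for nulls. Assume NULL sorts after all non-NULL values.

Joins associate left-to-right: books INNER JOIN bridge on book_id gives 1 intermediate row(s).
Then LEFT JOIN `loans c` on rid: each of those 1 rows is kept; rows whose b.rid has no match in c get NULL for c's columns.

(Rebecca, 4, NULL)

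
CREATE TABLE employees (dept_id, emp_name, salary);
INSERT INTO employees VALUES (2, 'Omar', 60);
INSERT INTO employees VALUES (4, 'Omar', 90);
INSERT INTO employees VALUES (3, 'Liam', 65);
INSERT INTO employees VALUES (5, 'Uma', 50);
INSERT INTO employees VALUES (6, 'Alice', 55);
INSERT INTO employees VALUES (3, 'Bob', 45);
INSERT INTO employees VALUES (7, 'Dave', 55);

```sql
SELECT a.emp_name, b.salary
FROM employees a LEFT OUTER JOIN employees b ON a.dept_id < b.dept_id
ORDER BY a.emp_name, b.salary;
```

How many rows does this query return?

LEFT JOIN keeps every row from `employees a`; unmatched rows get NULL for `employees b`'s columns.
Matching on a.dept_id < b.dept_id.
- a row (dept_id=2): matches 6 b row(s) → 6 output row(s).
- a row (dept_id=4): matches 3 b row(s) → 3 output row(s).
- a row (dept_id=3): matches 4 b row(s) → 4 output row(s).
- a row (dept_id=5): matches 2 b row(s) → 2 output row(s).
- a row (dept_id=6): matches 1 b row(s) → 1 output row(s).
- a row (dept_id=3): matches 4 b row(s) → 4 output row(s).
- a row (dept_id=7): no match → kept, b columns NULL.
Total: 20 matched + 1 padded = 21 rows.

21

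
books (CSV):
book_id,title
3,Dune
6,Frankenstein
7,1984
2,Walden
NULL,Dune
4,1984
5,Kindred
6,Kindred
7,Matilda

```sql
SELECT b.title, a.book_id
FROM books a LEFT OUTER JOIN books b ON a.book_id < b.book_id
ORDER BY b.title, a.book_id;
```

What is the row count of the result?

LEFT JOIN keeps every row from `books a`; unmatched rows get NULL for `books b`'s columns.
Matching on a.book_id < b.book_id. A NULL in a compared column never satisfies the condition.
Matched pairs: 26; unmatched a rows kept: 3.
Total: 26 matched + 3 padded = 29 rows.

29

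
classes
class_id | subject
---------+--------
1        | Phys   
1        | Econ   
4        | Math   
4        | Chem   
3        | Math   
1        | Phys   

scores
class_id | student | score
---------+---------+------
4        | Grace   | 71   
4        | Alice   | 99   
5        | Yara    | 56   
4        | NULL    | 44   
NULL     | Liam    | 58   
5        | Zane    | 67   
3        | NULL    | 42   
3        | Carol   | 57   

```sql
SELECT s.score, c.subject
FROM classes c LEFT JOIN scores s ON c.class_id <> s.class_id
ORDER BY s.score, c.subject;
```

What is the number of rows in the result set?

LEFT JOIN keeps every row from `classes`; unmatched rows get NULL for `scores`'s columns.
Matching on c.class_id <> s.class_id. A NULL in a compared column never satisfies the condition.
- c[0] class_id=1 → 7 match(es) in s → 7 row(s).
- c[1] class_id=1 → 7 match(es) in s → 7 row(s).
- c[2] class_id=4 → 4 match(es) in s → 4 row(s).
- c[3] class_id=4 → 4 match(es) in s → 4 row(s).
- c[4] class_id=3 → 5 match(es) in s → 5 row(s).
- c[5] class_id=1 → 7 match(es) in s → 7 row(s).
Total: 34 rows.

34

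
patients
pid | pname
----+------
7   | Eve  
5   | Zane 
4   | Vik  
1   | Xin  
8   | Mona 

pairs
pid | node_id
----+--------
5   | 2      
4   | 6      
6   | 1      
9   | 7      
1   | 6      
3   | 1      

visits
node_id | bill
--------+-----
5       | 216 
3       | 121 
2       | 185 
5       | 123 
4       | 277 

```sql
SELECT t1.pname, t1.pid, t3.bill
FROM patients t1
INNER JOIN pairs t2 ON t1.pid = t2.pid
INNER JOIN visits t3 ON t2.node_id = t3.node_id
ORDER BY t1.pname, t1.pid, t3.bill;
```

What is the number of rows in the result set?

1

Step 1 — t1 INNER JOIN t2 on pid → 3 row(s).
Then INNER JOIN `visits t3` on node_id: keep only rows whose t2.node_id appears in t3.
Result: 1 row(s).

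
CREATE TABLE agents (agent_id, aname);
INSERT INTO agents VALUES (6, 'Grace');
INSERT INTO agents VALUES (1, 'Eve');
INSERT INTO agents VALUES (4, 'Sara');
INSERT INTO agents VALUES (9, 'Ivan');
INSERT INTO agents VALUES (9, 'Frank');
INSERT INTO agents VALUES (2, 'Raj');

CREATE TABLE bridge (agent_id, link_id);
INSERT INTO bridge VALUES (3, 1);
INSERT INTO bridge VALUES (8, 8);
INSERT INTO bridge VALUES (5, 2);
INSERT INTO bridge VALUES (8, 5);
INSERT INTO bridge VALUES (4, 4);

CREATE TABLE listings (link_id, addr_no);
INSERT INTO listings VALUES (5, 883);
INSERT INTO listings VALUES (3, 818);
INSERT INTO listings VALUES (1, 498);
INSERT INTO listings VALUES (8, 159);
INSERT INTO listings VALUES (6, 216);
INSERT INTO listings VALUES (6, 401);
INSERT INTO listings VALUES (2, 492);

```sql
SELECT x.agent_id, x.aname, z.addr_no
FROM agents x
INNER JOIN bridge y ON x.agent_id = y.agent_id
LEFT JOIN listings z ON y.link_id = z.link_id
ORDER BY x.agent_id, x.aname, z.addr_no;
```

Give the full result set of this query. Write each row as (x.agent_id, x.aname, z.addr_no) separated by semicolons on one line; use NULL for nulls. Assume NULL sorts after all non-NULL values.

Step 1 — x INNER JOIN y on agent_id → 1 row(s).
Then LEFT JOIN `listings z` on link_id: each of those 1 rows is kept; rows whose y.link_id has no match in z get NULL for z's columns.

(4, Sara, NULL)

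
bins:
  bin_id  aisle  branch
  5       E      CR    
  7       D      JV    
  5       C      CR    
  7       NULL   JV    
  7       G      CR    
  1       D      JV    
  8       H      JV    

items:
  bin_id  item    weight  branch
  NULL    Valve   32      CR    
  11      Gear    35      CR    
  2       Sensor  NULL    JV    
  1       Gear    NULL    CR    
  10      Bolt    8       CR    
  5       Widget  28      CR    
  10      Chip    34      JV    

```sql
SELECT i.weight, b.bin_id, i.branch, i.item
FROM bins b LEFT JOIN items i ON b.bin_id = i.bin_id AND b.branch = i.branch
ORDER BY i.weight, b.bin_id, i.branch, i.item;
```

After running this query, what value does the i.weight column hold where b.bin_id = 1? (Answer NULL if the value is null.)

NULL

LEFT JOIN keeps every row from `bins`; unmatched rows get NULL for `items`'s columns.
Matching on b.bin_id = i.bin_id AND b.branch = i.branch. A NULL in a compared column never satisfies the condition.
Matched pairs: 2; unmatched b rows kept: 5.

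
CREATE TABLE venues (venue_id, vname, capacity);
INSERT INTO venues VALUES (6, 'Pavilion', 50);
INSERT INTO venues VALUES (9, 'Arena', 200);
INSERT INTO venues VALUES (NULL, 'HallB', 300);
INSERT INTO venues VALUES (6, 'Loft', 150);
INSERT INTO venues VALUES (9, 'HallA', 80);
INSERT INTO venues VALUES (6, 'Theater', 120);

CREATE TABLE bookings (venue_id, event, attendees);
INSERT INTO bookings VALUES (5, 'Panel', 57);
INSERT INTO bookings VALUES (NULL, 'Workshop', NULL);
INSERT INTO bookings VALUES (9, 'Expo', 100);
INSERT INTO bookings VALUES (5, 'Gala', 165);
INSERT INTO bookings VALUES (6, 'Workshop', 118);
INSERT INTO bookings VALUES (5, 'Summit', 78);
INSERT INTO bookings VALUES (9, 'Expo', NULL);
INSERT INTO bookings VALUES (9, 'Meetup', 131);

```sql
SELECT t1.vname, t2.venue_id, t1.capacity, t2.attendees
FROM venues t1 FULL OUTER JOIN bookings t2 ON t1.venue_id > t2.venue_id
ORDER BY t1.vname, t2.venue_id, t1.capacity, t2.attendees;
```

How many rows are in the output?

22

FULL OUTER JOIN keeps every row from both sides; unmatched rows get NULL for the other side's columns.
Matching on t1.venue_id > t2.venue_id. A NULL in a compared column never satisfies the condition.
- t1 (venue_id=6) pairs with 3 row(s) of t2.
- t1 (venue_id=9) pairs with 4 row(s) of t2.
- t1 (venue_id=NULL) has no partner → padded with NULL.
- t1 (venue_id=6) pairs with 3 row(s) of t2.
- t1 (venue_id=9) pairs with 4 row(s) of t2.
- t1 (venue_id=6) pairs with 3 row(s) of t2.
- plus 4 unmatched t2 row(s), each kept with NULL t1 columns.
Total: 17 matched + 5 padded = 22 rows.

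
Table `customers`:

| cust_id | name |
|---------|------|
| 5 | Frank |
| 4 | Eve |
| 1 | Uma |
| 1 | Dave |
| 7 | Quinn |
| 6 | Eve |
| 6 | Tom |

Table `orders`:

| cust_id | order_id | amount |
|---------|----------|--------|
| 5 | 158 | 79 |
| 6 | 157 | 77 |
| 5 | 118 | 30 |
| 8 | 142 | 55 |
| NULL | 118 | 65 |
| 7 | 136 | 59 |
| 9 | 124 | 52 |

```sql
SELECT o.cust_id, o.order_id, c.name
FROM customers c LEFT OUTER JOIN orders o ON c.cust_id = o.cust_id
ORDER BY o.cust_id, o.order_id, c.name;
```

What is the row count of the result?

8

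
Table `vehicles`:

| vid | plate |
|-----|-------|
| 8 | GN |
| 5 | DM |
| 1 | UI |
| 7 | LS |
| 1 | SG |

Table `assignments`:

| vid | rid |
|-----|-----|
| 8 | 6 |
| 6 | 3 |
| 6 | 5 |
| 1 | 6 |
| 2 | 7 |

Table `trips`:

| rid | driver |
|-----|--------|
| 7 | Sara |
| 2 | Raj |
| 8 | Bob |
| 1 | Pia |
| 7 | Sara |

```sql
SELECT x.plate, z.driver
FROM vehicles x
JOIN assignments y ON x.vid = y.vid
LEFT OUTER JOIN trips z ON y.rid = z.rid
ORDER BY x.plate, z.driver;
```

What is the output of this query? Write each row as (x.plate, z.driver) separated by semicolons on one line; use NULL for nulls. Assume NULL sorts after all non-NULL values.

Evaluate left to right. First `vehicles x INNER JOIN assignments y` on vid: 3 row(s).
Then LEFT JOIN `trips z` on rid: each of those 3 rows is kept; rows whose y.rid has no match in z get NULL for z's columns.

(GN, NULL); (SG, NULL); (UI, NULL)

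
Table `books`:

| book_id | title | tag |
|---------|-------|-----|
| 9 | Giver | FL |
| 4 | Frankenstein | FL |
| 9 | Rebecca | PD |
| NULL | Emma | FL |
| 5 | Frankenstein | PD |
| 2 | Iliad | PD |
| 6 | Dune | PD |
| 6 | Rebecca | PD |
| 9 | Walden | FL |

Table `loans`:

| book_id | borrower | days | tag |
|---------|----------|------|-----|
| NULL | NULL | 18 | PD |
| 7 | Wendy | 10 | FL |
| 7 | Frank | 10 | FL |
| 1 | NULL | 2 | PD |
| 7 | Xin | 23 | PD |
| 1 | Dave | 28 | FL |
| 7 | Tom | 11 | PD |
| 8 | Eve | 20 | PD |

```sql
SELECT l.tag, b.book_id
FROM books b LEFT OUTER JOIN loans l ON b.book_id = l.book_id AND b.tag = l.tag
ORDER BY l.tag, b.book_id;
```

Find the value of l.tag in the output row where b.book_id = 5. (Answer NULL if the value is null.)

NULL

LEFT JOIN keeps every row from `books`; unmatched rows get NULL for `loans`'s columns.
Matching on b.book_id = l.book_id AND b.tag = l.tag. A NULL in a compared column never satisfies the condition.
Matched pairs: 0; unmatched b rows kept: 9.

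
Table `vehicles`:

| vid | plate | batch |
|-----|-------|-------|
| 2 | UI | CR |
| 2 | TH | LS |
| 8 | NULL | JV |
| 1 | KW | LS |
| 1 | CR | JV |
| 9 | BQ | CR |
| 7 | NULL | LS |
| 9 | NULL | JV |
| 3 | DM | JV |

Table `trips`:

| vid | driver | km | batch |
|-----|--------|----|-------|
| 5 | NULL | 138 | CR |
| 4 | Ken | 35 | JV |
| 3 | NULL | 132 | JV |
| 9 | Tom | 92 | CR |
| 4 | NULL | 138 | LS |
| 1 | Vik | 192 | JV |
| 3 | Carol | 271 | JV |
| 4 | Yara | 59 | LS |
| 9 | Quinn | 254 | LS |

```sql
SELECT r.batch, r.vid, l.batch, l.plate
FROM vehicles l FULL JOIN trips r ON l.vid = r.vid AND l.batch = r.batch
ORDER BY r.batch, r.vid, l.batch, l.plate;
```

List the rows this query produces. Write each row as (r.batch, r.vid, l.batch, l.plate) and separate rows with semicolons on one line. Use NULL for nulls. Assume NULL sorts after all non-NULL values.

FULL OUTER JOIN keeps every row from both sides; unmatched rows get NULL for the other side's columns.
Matching on l.vid = r.vid AND l.batch = r.batch.
- vid=2, batch=CR: no r row matches, row kept with r columns NULL.
- vid=2, batch=LS: no r row matches, row kept with r columns NULL.
- vid=8, batch=JV: no r row matches, row kept with r columns NULL.
- vid=1, batch=LS: no r row matches, row kept with r columns NULL.
- vid=1, batch=JV: 1 matching r row(s), so 1 row(s) emitted.
- vid=9, batch=CR: 1 matching r row(s), so 1 row(s) emitted.
- vid=7, batch=LS: no r row matches, row kept with r columns NULL.
- vid=9, batch=JV: no r row matches, row kept with r columns NULL.
- vid=3, batch=JV: 2 matching r row(s), so 2 row(s) emitted.
- 5 row(s) from r found no l partner → padded with NULL.

(CR, 5, NULL, NULL); (CR, 9, CR, BQ); (JV, 1, JV, CR); (JV, 3, JV, DM); (JV, 3, JV, DM); (JV, 4, NULL, NULL); (LS, 4, NULL, NULL); (LS, 4, NULL, NULL); (LS, 9, NULL, NULL); (NULL, NULL, CR, UI); (NULL, NULL, JV, NULL); (NULL, NULL, JV, NULL); (NULL, NULL, LS, KW); (NULL, NULL, LS, TH); (NULL, NULL, LS, NULL)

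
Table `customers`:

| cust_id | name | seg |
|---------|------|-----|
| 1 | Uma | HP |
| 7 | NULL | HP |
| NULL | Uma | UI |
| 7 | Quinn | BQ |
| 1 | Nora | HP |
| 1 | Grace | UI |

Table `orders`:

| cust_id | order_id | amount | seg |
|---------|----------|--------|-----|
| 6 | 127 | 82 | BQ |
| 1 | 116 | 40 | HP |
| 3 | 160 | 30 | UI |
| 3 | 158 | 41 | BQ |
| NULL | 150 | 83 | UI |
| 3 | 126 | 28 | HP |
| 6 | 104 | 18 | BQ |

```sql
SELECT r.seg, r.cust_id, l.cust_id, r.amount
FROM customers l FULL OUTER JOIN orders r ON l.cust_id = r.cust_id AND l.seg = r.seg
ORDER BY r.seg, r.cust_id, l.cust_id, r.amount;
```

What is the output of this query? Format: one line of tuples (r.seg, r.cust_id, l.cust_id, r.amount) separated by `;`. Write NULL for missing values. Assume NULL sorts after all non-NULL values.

FULL OUTER JOIN keeps every row from both sides; unmatched rows get NULL for the other side's columns.
Matching on l.cust_id = r.cust_id AND l.seg = r.seg. A NULL in a compared column never satisfies the condition.
- l[0] cust_id=1, seg=HP → 1 match(es) in r → 1 row(s).
- l[1] cust_id=7, seg=HP → no match; kept with NULLs on the r side.
- l[2] cust_id=NULL, seg=UI → no match; kept with NULLs on the r side.
- l[3] cust_id=7, seg=BQ → no match; kept with NULLs on the r side.
- l[4] cust_id=1, seg=HP → 1 match(es) in r → 1 row(s).
- l[5] cust_id=1, seg=UI → no match; kept with NULLs on the r side.
- plus 6 unmatched r row(s), each kept with NULL l columns.

(BQ, 3, NULL, 41); (BQ, 6, NULL, 18); (BQ, 6, NULL, 82); (HP, 1, 1, 40); (HP, 1, 1, 40); (HP, 3, NULL, 28); (UI, 3, NULL, 30); (UI, NULL, NULL, 83); (NULL, NULL, 1, NULL); (NULL, NULL, 7, NULL); (NULL, NULL, 7, NULL); (NULL, NULL, NULL, NULL)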